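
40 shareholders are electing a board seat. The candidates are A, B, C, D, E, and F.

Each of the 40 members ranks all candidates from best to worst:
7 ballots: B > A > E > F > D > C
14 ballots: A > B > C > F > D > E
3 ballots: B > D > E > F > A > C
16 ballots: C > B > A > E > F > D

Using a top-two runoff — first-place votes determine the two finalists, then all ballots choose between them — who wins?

Round 1 first-place votes: A 14, B 10, C 16, D 0, E 0, F 0. C and A advance.
Runoff: C is ranked above A on 16 ballots, A above C on 24.

A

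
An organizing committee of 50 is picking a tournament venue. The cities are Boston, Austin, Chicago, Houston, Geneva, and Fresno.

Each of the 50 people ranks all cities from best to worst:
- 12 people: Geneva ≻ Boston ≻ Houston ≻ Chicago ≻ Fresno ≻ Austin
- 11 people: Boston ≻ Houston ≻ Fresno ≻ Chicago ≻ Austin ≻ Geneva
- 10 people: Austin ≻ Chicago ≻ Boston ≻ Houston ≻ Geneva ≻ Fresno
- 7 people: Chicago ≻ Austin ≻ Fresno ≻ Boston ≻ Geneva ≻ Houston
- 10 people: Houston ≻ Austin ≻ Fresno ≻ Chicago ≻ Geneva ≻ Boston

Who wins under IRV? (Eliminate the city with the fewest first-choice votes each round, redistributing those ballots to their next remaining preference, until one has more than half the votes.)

Round 1: Boston 11, Austin 10, Chicago 7, Houston 10, Geneva 12, Fresno 0. Fresno eliminated.
Round 2: Boston 11, Austin 10, Chicago 7, Houston 10, Geneva 12. Chicago eliminated.
Round 3: Boston 11, Austin 17, Houston 10, Geneva 12. Houston eliminated.
Round 4: Boston 11, Austin 27, Geneva 12. Austin has a majority (≥26).

Austin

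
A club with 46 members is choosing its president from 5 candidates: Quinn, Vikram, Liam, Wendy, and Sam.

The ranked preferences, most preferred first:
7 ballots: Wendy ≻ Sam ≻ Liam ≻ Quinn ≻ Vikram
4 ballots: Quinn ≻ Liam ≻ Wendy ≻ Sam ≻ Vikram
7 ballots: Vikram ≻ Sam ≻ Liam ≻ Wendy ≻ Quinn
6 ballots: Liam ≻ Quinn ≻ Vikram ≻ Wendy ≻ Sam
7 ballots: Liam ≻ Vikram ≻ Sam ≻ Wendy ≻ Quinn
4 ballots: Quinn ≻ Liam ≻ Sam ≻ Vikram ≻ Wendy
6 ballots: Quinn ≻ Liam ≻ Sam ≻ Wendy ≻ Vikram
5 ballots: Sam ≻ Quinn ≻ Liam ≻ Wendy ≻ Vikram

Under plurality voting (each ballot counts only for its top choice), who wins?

First-place votes: Quinn 14, Vikram 7, Liam 13, Wendy 7, Sam 5.

Quinn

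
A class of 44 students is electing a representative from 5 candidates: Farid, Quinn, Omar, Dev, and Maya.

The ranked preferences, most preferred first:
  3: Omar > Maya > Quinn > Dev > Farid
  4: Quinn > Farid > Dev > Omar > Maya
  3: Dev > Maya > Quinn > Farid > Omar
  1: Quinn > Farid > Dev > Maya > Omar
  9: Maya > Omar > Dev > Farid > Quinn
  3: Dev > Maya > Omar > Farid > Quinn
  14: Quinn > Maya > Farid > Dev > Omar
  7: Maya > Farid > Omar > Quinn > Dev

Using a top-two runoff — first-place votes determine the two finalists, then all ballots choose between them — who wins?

Round 1 first-place votes: Farid 0, Quinn 19, Omar 3, Dev 6, Maya 16. Quinn and Maya advance.
Runoff: Quinn is ranked above Maya on 19 ballots, Maya above Quinn on 25.

Maya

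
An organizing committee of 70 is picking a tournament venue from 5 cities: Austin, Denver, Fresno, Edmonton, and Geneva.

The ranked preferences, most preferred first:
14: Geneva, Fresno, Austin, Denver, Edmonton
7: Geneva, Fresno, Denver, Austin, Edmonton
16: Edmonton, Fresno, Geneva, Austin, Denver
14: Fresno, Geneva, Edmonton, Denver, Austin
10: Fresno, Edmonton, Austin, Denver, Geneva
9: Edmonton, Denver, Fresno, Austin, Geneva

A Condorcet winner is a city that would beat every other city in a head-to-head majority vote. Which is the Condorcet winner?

Fresno vs Austin: 70–0
Fresno vs Denver: 61–9
Fresno vs Edmonton: 45–25
Fresno vs Geneva: 49–21
Fresno beats every other city.

Fresno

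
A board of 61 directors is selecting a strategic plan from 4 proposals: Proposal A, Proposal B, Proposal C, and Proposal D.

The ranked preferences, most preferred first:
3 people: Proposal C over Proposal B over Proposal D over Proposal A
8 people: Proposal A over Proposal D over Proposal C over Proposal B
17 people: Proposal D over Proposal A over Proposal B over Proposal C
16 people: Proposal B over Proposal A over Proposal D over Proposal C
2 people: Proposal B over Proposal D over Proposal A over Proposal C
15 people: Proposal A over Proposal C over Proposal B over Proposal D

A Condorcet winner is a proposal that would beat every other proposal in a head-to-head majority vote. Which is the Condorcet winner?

Proposal A vs Proposal B: 40–21
Proposal A vs Proposal C: 58–3
Proposal A vs Proposal D: 39–22
Proposal A beats every other proposal.

Proposal A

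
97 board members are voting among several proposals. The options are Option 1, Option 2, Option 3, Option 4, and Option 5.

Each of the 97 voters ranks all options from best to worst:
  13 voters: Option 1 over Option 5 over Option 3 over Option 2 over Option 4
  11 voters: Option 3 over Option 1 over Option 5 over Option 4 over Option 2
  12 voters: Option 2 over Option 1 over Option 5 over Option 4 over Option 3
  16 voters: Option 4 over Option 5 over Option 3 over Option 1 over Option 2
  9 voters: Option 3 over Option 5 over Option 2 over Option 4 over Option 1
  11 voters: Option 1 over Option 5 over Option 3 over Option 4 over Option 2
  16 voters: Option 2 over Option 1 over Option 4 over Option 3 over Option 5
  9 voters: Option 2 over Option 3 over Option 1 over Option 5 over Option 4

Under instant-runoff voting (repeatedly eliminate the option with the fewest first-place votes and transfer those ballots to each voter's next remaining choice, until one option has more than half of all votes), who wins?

Option 3

Round 1: Option 1 24, Option 2 37, Option 3 20, Option 4 16, Option 5 0. Option 5 eliminated.
Round 2: Option 1 24, Option 2 37, Option 3 20, Option 4 16. Option 4 eliminated.
Round 3: Option 1 24, Option 2 37, Option 3 36. Option 1 eliminated.
Round 4: Option 2 37, Option 3 60. Option 3 has a majority (≥49).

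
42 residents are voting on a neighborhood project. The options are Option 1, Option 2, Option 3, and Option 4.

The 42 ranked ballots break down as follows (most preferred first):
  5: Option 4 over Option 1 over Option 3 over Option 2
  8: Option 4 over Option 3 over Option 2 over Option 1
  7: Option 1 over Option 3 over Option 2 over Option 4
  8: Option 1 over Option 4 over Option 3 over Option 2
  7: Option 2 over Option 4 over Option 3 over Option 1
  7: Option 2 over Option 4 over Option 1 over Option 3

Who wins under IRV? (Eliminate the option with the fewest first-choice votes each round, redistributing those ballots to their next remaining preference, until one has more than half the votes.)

Option 2

Round 1: Option 1 15, Option 2 14, Option 3 0, Option 4 13. Option 3 eliminated.
Round 2: Option 1 15, Option 2 14, Option 4 13. Option 4 eliminated.
Round 3: Option 1 20, Option 2 22. Option 2 has a majority (≥22).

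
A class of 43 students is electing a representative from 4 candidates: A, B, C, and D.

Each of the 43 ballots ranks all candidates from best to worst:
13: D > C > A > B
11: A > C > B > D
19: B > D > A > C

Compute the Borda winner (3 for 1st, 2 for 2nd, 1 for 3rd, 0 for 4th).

D

A: 13×1 + 11×3 + 19×1 = 65
B: 13×0 + 11×1 + 19×3 = 68
C: 13×2 + 11×2 + 19×0 = 48
D: 13×3 + 11×0 + 19×2 = 77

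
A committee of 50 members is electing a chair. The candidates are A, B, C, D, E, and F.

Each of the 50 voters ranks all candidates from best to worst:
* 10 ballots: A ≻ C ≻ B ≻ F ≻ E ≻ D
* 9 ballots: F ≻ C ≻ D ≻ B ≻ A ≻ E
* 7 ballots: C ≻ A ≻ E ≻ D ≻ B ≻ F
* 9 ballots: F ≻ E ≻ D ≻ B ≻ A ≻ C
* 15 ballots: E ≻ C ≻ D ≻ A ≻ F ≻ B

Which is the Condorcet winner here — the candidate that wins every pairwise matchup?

C vs A: 31–19
C vs B: 41–9
C vs D: 41–9
C vs E: 26–24
C vs F: 32–18
C beats every other candidate.

C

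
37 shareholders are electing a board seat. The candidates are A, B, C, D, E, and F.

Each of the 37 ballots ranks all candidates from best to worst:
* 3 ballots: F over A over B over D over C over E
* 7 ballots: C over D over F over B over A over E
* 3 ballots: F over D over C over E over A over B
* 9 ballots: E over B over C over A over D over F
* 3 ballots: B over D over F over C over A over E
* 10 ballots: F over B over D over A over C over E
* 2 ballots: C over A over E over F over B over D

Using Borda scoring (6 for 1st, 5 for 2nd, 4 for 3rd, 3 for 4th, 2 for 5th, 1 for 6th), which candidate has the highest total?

A: 3×5 + 7×2 + 3×2 + 9×3 + 3×2 + 10×3 + 2×5 = 108
B: 3×4 + 7×3 + 3×1 + 9×5 + 3×6 + 10×5 + 2×2 = 153
C: 3×2 + 7×6 + 3×4 + 9×4 + 3×3 + 10×2 + 2×6 = 137
D: 3×3 + 7×5 + 3×5 + 9×2 + 3×5 + 10×4 + 2×1 = 134
E: 3×1 + 7×1 + 3×3 + 9×6 + 3×1 + 10×1 + 2×4 = 94
F: 3×6 + 7×4 + 3×6 + 9×1 + 3×4 + 10×6 + 2×3 = 151

B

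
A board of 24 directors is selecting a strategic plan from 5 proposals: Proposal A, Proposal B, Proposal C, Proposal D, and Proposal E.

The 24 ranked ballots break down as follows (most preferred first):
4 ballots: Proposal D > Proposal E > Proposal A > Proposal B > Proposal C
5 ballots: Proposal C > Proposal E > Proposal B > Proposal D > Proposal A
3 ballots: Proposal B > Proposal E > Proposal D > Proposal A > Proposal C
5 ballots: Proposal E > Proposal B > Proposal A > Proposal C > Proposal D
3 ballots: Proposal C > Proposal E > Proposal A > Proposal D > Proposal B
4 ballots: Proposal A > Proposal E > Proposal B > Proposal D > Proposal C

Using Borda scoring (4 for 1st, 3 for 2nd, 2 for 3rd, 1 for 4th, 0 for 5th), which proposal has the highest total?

Proposal E

Proposal A: 4×2 + 5×0 + 3×1 + 5×2 + 3×2 + 4×4 = 43
Proposal B: 4×1 + 5×2 + 3×4 + 5×3 + 3×0 + 4×2 = 49
Proposal C: 4×0 + 5×4 + 3×0 + 5×1 + 3×4 + 4×0 = 37
Proposal D: 4×4 + 5×1 + 3×2 + 5×0 + 3×1 + 4×1 = 34
Proposal E: 4×3 + 5×3 + 3×3 + 5×4 + 3×3 + 4×3 = 77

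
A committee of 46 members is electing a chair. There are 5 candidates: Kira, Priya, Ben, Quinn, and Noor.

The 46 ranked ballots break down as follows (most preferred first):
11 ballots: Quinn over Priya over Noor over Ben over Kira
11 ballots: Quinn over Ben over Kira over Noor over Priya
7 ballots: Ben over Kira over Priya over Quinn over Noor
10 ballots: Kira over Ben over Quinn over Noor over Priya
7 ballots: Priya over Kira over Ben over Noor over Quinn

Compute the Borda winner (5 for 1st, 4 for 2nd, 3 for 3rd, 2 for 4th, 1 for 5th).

Ben

Kira: 11×1 + 11×3 + 7×4 + 10×5 + 7×4 = 150
Priya: 11×4 + 11×1 + 7×3 + 10×1 + 7×5 = 121
Ben: 11×2 + 11×4 + 7×5 + 10×4 + 7×3 = 162
Quinn: 11×5 + 11×5 + 7×2 + 10×3 + 7×1 = 161
Noor: 11×3 + 11×2 + 7×1 + 10×2 + 7×2 = 96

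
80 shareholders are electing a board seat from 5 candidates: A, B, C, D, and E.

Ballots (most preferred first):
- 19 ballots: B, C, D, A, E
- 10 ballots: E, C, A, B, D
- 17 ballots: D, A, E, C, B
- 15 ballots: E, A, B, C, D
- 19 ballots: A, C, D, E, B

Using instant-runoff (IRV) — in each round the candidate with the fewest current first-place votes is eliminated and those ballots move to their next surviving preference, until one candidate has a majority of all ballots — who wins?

A

Round 1: A 19, B 19, C 0, D 17, E 25. C eliminated.
Round 2: A 19, B 19, D 17, E 25. D eliminated.
Round 3: A 36, B 19, E 25. B eliminated.
Round 4: A 55, E 25. A has a majority (≥41).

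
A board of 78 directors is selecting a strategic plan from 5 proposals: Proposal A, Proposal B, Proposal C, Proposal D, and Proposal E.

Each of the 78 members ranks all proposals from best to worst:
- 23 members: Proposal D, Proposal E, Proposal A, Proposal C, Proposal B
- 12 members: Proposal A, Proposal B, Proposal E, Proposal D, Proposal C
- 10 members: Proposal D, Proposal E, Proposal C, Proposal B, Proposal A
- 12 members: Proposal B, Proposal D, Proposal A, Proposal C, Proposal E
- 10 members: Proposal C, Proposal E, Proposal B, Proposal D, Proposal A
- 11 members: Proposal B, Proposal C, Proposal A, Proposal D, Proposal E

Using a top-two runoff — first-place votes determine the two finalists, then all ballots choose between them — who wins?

Proposal B

Round 1 first-place votes: Proposal A 12, Proposal B 23, Proposal C 10, Proposal D 33, Proposal E 0. Proposal D and Proposal B advance.
Runoff: Proposal D is ranked above Proposal B on 33 ballots, Proposal B above Proposal D on 45.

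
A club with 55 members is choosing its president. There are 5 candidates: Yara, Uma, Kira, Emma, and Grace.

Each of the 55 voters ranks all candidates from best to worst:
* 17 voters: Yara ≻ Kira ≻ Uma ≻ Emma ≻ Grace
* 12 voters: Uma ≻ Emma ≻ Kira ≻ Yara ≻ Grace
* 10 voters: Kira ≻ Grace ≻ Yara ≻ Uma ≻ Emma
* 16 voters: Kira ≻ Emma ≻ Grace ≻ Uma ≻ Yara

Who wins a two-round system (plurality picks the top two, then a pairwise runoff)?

Kira

Round 1 first-place votes: Yara 17, Uma 12, Kira 26, Emma 0, Grace 0. Kira and Yara advance.
Runoff: Kira is ranked above Yara on 38 ballots, Yara above Kira on 17.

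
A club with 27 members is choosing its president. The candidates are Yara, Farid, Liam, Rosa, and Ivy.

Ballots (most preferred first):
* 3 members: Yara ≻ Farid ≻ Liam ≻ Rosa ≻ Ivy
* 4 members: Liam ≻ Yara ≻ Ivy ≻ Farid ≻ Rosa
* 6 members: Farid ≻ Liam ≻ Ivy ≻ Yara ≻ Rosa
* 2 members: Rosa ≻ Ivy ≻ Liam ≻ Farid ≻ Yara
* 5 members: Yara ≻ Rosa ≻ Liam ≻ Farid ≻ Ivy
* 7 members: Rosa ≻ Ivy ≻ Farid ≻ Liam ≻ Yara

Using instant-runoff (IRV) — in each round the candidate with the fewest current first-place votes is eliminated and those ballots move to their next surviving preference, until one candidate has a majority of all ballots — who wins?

Yara

Round 1: Yara 8, Farid 6, Liam 4, Rosa 9, Ivy 0. Ivy eliminated.
Round 2: Yara 8, Farid 6, Liam 4, Rosa 9. Liam eliminated.
Round 3: Yara 12, Farid 6, Rosa 9. Farid eliminated.
Round 4: Yara 18, Rosa 9. Yara has a majority (≥14).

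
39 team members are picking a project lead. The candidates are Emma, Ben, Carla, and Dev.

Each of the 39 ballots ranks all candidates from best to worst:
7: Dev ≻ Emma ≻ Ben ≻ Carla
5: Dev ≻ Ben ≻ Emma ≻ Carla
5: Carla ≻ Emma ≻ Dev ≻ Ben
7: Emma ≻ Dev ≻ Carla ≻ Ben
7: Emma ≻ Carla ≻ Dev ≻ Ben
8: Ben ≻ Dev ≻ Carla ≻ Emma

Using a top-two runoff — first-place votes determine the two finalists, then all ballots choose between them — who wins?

Dev

Round 1 first-place votes: Emma 14, Ben 8, Carla 5, Dev 12. Emma and Dev advance.
Runoff: Emma is ranked above Dev on 19 ballots, Dev above Emma on 20.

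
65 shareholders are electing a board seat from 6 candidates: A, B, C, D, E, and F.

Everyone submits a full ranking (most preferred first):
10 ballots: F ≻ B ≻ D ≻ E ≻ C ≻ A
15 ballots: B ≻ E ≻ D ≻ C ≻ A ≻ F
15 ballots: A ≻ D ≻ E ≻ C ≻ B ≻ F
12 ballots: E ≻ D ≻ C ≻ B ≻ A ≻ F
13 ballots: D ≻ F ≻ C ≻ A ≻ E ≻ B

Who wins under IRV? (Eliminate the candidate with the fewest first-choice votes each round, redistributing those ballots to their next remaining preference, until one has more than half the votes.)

Round 1: A 15, B 15, C 0, D 13, E 12, F 10. C eliminated.
Round 2: A 15, B 15, D 13, E 12, F 10. F eliminated.
Round 3: A 15, B 25, D 13, E 12. E eliminated.
Round 4: A 15, B 25, D 25. A eliminated.
Round 5: B 25, D 40. D has a majority (≥33).

D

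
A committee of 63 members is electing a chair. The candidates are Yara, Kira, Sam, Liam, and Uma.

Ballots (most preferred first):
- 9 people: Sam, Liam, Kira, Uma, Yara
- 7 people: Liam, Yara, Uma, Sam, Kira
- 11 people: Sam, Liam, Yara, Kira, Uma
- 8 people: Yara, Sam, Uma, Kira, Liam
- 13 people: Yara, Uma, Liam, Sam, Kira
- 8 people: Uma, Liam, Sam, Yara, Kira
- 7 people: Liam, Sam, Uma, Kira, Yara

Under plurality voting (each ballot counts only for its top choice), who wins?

Yara

First-place votes: Yara 21, Kira 0, Sam 20, Liam 14, Uma 8.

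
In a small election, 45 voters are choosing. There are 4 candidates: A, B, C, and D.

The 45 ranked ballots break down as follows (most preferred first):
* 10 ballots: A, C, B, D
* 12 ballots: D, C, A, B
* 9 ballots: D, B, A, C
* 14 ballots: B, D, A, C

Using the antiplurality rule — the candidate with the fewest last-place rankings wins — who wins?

A

Last-place votes: A 0, B 12, C 23, D 10.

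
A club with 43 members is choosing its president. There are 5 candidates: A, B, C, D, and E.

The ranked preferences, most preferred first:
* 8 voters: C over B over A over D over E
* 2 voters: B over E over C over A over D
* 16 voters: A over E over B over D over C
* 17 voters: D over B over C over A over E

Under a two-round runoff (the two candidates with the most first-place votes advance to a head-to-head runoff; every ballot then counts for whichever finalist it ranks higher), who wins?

Round 1 first-place votes: A 16, B 2, C 8, D 17, E 0. D and A advance.
Runoff: D is ranked above A on 17 ballots, A above D on 26.

A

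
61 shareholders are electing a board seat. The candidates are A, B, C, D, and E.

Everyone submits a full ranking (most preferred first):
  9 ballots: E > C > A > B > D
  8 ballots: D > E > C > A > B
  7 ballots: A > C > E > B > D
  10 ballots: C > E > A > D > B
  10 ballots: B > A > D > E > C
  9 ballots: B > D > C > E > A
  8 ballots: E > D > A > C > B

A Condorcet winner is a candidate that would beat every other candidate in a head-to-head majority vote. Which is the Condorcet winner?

E vs A: 44–17
E vs B: 42–19
E vs C: 35–26
E vs D: 34–27
E beats every other candidate.

E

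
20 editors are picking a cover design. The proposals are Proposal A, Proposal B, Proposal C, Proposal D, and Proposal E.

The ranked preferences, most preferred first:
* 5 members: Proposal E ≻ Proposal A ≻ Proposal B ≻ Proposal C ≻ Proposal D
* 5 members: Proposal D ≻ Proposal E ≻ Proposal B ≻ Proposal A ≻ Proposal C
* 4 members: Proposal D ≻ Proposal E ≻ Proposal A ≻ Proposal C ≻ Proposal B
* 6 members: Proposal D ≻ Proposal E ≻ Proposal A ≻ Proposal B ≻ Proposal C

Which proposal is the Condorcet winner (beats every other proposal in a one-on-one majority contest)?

Proposal D vs Proposal A: 15–5
Proposal D vs Proposal B: 15–5
Proposal D vs Proposal C: 15–5
Proposal D vs Proposal E: 15–5
Proposal D beats every other proposal.

Proposal D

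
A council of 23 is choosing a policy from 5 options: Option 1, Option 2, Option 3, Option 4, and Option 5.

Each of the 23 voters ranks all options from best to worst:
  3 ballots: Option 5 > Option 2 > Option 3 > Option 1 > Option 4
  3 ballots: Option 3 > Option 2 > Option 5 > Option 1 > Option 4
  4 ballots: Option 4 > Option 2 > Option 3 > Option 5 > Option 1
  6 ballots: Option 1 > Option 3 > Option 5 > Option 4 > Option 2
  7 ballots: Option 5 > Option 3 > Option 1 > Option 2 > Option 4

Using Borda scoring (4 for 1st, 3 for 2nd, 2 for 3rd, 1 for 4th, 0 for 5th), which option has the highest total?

Option 1: 3×1 + 3×1 + 4×0 + 6×4 + 7×2 = 44
Option 2: 3×3 + 3×3 + 4×3 + 6×0 + 7×1 = 37
Option 3: 3×2 + 3×4 + 4×2 + 6×3 + 7×3 = 65
Option 4: 3×0 + 3×0 + 4×4 + 6×1 + 7×0 = 22
Option 5: 3×4 + 3×2 + 4×1 + 6×2 + 7×4 = 62

Option 3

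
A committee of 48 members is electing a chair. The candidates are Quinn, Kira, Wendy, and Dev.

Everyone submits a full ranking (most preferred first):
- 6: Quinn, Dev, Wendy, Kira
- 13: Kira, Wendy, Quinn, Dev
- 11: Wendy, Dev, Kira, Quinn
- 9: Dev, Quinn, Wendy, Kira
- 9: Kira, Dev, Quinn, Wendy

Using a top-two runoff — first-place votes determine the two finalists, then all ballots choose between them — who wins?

Round 1 first-place votes: Quinn 6, Kira 22, Wendy 11, Dev 9. Kira and Wendy advance.
Runoff: Kira is ranked above Wendy on 22 ballots, Wendy above Kira on 26.

Wendy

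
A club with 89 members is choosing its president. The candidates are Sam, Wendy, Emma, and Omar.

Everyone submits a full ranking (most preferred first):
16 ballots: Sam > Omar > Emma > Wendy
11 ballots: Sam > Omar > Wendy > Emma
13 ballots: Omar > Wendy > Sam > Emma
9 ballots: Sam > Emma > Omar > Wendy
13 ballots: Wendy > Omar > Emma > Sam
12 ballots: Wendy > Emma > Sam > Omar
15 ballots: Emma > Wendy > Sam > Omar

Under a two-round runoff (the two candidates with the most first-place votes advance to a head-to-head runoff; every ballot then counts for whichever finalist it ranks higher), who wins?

Wendy

Round 1 first-place votes: Sam 36, Wendy 25, Emma 15, Omar 13. Sam and Wendy advance.
Runoff: Sam is ranked above Wendy on 36 ballots, Wendy above Sam on 53.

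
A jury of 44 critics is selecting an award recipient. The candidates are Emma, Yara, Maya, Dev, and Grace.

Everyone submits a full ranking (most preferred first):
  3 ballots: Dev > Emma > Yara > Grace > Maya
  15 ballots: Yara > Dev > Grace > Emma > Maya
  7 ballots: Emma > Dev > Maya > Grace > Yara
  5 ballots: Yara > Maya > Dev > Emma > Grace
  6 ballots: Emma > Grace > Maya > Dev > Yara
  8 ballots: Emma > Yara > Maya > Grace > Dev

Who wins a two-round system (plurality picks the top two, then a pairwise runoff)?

Round 1 first-place votes: Emma 21, Yara 20, Maya 0, Dev 3, Grace 0. Emma and Yara advance.
Runoff: Emma is ranked above Yara on 24 ballots, Yara above Emma on 20.

Emma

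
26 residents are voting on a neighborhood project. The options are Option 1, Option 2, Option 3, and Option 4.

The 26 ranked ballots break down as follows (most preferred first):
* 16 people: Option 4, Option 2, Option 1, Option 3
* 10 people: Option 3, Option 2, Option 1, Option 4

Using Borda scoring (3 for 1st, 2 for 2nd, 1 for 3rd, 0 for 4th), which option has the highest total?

Option 1: 16×1 + 10×1 = 26
Option 2: 16×2 + 10×2 = 52
Option 3: 16×0 + 10×3 = 30
Option 4: 16×3 + 10×0 = 48

Option 2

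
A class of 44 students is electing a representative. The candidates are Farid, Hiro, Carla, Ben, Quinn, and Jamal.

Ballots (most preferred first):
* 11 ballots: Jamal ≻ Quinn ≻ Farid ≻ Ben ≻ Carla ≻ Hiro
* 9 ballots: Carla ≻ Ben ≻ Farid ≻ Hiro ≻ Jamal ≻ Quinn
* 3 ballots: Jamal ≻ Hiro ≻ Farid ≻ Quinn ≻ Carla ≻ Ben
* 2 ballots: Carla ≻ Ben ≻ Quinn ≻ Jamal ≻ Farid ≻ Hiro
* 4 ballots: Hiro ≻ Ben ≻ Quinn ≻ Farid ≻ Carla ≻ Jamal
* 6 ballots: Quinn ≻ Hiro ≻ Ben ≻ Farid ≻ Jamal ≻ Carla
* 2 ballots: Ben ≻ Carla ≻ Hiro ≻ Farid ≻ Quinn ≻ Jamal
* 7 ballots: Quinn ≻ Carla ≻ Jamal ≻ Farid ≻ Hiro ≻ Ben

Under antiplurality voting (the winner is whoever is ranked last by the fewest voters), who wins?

Last-place votes: Farid 0, Hiro 13, Carla 6, Ben 10, Quinn 9, Jamal 6.

Farid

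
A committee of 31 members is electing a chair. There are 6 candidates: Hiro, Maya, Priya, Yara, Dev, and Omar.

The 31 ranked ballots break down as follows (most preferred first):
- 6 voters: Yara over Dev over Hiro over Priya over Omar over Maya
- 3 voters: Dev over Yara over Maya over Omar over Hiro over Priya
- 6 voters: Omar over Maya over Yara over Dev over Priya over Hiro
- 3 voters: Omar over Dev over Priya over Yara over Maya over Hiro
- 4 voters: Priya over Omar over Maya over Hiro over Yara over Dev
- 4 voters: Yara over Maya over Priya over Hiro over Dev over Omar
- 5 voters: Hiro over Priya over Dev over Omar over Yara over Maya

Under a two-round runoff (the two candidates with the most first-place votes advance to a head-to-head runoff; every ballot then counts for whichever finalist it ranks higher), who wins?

Omar

Round 1 first-place votes: Hiro 5, Maya 0, Priya 4, Yara 10, Dev 3, Omar 9. Yara and Omar advance.
Runoff: Yara is ranked above Omar on 13 ballots, Omar above Yara on 18.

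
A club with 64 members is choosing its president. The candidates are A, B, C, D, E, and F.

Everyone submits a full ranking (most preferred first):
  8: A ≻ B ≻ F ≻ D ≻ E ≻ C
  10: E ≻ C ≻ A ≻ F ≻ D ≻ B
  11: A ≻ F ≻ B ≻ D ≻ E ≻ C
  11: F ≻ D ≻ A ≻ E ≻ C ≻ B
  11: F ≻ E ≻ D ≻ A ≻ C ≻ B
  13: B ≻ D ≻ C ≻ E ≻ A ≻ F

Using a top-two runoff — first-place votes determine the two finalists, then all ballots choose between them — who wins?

A

Round 1 first-place votes: A 19, B 13, C 0, D 0, E 10, F 22. F and A advance.
Runoff: F is ranked above A on 22 ballots, A above F on 42.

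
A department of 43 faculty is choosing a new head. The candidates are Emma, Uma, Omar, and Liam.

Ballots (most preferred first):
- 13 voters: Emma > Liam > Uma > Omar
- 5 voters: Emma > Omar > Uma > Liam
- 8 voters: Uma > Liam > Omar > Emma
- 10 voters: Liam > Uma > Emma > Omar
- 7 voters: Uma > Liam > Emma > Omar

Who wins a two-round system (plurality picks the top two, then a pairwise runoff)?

Round 1 first-place votes: Emma 18, Uma 15, Omar 0, Liam 10. Emma and Uma advance.
Runoff: Emma is ranked above Uma on 18 ballots, Uma above Emma on 25.

Uma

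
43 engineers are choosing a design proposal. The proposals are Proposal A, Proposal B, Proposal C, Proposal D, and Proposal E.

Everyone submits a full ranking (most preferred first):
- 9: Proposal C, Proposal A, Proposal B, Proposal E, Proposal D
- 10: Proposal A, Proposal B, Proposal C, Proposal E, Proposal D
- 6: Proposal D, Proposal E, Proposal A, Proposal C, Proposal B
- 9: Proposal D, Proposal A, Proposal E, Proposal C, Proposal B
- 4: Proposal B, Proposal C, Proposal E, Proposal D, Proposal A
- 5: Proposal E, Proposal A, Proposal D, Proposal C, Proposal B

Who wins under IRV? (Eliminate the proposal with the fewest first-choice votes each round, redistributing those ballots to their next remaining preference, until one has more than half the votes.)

Round 1: Proposal A 10, Proposal B 4, Proposal C 9, Proposal D 15, Proposal E 5. Proposal B eliminated.
Round 2: Proposal A 10, Proposal C 13, Proposal D 15, Proposal E 5. Proposal E eliminated.
Round 3: Proposal A 15, Proposal C 13, Proposal D 15. Proposal C eliminated.
Round 4: Proposal A 24, Proposal D 19. Proposal A has a majority (≥22).

Proposal A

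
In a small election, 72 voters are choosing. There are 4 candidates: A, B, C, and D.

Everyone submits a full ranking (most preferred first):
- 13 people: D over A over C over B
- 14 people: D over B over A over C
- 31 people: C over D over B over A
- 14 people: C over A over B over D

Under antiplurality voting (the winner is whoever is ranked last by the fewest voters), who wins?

Last-place votes: A 31, B 13, C 14, D 14.

B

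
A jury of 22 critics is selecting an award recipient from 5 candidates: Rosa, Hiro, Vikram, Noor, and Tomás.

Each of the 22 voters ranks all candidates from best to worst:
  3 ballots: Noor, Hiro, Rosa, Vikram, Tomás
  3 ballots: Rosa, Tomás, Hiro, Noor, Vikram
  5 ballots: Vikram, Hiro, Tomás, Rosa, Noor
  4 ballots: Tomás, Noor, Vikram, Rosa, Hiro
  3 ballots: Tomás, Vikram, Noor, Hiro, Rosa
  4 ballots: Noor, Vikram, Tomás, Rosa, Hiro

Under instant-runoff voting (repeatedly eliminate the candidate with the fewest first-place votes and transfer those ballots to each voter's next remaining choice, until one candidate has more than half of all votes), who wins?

Round 1: Rosa 3, Hiro 0, Vikram 5, Noor 7, Tomás 7. Hiro eliminated.
Round 2: Rosa 3, Vikram 5, Noor 7, Tomás 7. Rosa eliminated.
Round 3: Vikram 5, Noor 7, Tomás 10. Vikram eliminated.
Round 4: Noor 7, Tomás 15. Tomás has a majority (≥12).

Tomás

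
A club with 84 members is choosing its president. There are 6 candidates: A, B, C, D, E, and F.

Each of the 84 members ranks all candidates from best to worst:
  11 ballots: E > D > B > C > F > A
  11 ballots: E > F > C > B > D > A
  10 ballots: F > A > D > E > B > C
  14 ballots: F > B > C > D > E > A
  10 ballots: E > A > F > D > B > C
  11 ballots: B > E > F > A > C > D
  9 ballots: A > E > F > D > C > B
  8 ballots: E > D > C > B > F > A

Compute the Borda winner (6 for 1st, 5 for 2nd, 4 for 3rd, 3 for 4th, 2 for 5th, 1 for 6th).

A: 11×1 + 11×1 + 10×5 + 14×1 + 10×5 + 11×3 + 9×6 + 8×1 = 231
B: 11×4 + 11×3 + 10×2 + 14×5 + 10×2 + 11×6 + 9×1 + 8×3 = 286
C: 11×3 + 11×4 + 10×1 + 14×4 + 10×1 + 11×2 + 9×2 + 8×4 = 225
D: 11×5 + 11×2 + 10×4 + 14×3 + 10×3 + 11×1 + 9×3 + 8×5 = 267
E: 11×6 + 11×6 + 10×3 + 14×2 + 10×6 + 11×5 + 9×5 + 8×6 = 398
F: 11×2 + 11×5 + 10×6 + 14×6 + 10×4 + 11×4 + 9×4 + 8×2 = 357

E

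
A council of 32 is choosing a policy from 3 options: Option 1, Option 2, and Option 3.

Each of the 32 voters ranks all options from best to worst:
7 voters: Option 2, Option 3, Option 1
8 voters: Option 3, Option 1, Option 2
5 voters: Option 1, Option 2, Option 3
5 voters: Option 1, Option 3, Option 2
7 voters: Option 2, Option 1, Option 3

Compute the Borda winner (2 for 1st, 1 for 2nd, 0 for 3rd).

Option 1: 7×0 + 8×1 + 5×2 + 5×2 + 7×1 = 35
Option 2: 7×2 + 8×0 + 5×1 + 5×0 + 7×2 = 33
Option 3: 7×1 + 8×2 + 5×0 + 5×1 + 7×0 = 28

Option 1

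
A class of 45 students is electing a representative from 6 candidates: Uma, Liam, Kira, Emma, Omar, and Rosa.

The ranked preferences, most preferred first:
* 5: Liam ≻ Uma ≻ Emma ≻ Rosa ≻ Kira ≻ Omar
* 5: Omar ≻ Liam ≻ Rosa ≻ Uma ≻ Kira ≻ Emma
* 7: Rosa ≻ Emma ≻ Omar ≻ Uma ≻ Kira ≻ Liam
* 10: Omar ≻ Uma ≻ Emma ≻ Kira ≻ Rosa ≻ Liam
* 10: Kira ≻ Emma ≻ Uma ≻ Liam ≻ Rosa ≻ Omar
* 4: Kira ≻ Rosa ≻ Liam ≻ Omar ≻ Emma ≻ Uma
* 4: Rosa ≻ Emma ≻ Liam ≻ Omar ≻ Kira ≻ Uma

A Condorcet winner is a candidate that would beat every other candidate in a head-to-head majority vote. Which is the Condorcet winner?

Emma vs Uma: 25–20
Emma vs Liam: 31–14
Emma vs Kira: 26–19
Emma vs Omar: 26–19
Emma vs Rosa: 25–20
Emma beats every other candidate.

Emma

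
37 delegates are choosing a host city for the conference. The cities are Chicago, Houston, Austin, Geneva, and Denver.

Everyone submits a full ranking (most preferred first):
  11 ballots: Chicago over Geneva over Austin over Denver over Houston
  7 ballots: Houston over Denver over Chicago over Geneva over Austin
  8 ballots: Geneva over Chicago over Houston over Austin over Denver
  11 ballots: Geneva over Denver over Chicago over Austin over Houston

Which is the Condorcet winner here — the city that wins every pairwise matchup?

Geneva

Geneva vs Chicago: 19–18
Geneva vs Houston: 30–7
Geneva vs Austin: 37–0
Geneva vs Denver: 30–7
Geneva beats every other city.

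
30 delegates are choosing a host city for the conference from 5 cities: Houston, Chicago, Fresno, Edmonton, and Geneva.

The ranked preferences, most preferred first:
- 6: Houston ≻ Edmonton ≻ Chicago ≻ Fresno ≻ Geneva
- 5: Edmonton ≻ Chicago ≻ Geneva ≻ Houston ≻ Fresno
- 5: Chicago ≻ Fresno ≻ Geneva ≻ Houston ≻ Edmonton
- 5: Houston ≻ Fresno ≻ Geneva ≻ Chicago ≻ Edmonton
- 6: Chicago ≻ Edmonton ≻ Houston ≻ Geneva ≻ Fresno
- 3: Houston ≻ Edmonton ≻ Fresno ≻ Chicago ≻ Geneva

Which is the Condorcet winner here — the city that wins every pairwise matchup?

Chicago

Chicago vs Houston: 16–14
Chicago vs Fresno: 22–8
Chicago vs Edmonton: 16–14
Chicago vs Geneva: 25–5
Chicago beats every other city.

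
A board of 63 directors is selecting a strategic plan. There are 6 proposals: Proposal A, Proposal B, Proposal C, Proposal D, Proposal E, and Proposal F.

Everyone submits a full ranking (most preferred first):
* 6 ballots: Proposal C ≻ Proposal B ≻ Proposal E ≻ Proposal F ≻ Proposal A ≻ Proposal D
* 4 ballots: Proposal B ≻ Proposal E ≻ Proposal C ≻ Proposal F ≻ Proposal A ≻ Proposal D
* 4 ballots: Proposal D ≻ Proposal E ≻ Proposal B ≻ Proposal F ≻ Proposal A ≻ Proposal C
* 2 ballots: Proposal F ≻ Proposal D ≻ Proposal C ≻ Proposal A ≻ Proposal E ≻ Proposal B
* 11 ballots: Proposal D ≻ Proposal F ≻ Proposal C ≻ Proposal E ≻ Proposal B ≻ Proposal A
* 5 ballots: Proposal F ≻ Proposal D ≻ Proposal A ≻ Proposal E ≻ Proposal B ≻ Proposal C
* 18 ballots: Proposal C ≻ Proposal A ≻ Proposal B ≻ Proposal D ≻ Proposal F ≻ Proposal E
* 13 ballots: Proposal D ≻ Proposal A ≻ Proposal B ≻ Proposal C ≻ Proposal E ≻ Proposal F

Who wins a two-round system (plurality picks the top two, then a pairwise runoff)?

Proposal D

Round 1 first-place votes: Proposal A 0, Proposal B 4, Proposal C 24, Proposal D 28, Proposal E 0, Proposal F 7. Proposal D and Proposal C advance.
Runoff: Proposal D is ranked above Proposal C on 35 ballots, Proposal C above Proposal D on 28.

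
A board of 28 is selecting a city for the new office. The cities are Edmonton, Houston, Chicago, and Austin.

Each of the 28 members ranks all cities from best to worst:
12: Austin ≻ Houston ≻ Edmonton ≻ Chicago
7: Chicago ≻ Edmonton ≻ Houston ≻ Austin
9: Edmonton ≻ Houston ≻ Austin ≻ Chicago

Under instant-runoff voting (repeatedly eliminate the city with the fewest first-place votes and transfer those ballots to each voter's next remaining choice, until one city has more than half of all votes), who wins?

Edmonton

Round 1: Edmonton 9, Houston 0, Chicago 7, Austin 12. Houston eliminated.
Round 2: Edmonton 9, Chicago 7, Austin 12. Chicago eliminated.
Round 3: Edmonton 16, Austin 12. Edmonton has a majority (≥15).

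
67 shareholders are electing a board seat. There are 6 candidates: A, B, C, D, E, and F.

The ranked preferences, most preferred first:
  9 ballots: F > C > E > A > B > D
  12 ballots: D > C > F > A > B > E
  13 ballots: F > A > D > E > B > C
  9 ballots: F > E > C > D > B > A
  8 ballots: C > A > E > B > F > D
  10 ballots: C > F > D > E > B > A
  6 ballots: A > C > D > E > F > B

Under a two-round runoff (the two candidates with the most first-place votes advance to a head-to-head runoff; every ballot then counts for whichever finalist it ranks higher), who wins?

C

Round 1 first-place votes: A 6, B 0, C 18, D 12, E 0, F 31. F and C advance.
Runoff: F is ranked above C on 31 ballots, C above F on 36.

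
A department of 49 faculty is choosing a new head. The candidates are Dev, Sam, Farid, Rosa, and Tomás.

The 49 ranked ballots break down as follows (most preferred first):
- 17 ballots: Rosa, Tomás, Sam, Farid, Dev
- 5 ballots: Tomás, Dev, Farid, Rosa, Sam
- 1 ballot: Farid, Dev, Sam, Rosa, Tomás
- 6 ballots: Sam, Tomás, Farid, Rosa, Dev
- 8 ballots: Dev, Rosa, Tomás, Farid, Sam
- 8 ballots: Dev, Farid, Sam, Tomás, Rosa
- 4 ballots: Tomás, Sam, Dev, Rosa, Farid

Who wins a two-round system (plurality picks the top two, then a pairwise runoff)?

Round 1 first-place votes: Dev 16, Sam 6, Farid 1, Rosa 17, Tomás 9. Rosa and Dev advance.
Runoff: Rosa is ranked above Dev on 23 ballots, Dev above Rosa on 26.

Dev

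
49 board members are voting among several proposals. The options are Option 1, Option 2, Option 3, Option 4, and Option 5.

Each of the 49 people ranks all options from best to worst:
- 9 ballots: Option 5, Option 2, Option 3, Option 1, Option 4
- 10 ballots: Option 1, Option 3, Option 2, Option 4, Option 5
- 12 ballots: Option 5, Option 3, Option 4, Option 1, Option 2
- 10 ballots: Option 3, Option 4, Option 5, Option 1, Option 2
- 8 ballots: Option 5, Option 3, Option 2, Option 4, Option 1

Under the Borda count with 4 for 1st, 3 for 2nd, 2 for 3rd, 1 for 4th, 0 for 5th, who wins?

Option 3

Option 1: 9×1 + 10×4 + 12×1 + 10×1 + 8×0 = 71
Option 2: 9×3 + 10×2 + 12×0 + 10×0 + 8×2 = 63
Option 3: 9×2 + 10×3 + 12×3 + 10×4 + 8×3 = 148
Option 4: 9×0 + 10×1 + 12×2 + 10×3 + 8×1 = 72
Option 5: 9×4 + 10×0 + 12×4 + 10×2 + 8×4 = 136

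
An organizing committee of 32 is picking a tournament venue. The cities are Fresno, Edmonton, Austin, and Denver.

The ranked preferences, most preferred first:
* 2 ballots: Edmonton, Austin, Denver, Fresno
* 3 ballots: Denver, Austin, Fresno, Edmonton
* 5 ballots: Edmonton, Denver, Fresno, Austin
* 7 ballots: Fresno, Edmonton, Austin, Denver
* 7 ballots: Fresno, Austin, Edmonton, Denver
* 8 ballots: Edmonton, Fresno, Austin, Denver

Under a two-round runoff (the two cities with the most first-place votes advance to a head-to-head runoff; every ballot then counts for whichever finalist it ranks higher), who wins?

Fresno

Round 1 first-place votes: Fresno 14, Edmonton 15, Austin 0, Denver 3. Edmonton and Fresno advance.
Runoff: Edmonton is ranked above Fresno on 15 ballots, Fresno above Edmonton on 17.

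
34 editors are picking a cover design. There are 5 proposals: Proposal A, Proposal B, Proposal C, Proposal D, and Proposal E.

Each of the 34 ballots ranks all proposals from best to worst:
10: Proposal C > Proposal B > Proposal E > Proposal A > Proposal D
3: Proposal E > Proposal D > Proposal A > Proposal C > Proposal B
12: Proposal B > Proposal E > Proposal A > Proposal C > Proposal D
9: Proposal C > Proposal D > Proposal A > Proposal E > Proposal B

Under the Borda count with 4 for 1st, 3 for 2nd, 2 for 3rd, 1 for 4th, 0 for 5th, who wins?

Proposal A: 10×1 + 3×2 + 12×2 + 9×2 = 58
Proposal B: 10×3 + 3×0 + 12×4 + 9×0 = 78
Proposal C: 10×4 + 3×1 + 12×1 + 9×4 = 91
Proposal D: 10×0 + 3×3 + 12×0 + 9×3 = 36
Proposal E: 10×2 + 3×4 + 12×3 + 9×1 = 77

Proposal C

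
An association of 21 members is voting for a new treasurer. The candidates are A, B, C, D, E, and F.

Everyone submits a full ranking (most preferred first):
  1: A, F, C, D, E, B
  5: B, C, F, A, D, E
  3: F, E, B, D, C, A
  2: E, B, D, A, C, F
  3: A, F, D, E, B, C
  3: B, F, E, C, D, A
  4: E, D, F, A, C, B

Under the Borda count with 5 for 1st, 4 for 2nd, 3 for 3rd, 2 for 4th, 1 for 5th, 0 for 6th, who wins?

A: 1×5 + 5×2 + 3×0 + 2×2 + 3×5 + 3×0 + 4×2 = 42
B: 1×0 + 5×5 + 3×3 + 2×4 + 3×1 + 3×5 + 4×0 = 60
C: 1×3 + 5×4 + 3×1 + 2×1 + 3×0 + 3×2 + 4×1 = 38
D: 1×2 + 5×1 + 3×2 + 2×3 + 3×3 + 3×1 + 4×4 = 47
E: 1×1 + 5×0 + 3×4 + 2×5 + 3×2 + 3×3 + 4×5 = 58
F: 1×4 + 5×3 + 3×5 + 2×0 + 3×4 + 3×4 + 4×3 = 70

F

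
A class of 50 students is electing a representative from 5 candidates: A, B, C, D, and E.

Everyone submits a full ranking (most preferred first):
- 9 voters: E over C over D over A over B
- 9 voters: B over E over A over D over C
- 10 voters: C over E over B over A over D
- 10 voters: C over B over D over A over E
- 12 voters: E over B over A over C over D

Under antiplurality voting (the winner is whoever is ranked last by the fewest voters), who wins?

Last-place votes: A 0, B 9, C 9, D 22, E 10.

A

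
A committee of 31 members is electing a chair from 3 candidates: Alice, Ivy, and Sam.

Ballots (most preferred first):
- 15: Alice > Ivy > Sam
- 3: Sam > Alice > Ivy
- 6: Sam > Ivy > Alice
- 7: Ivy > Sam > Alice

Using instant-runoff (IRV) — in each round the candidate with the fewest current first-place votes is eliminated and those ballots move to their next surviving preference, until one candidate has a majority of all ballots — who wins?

Sam

Round 1: Alice 15, Ivy 7, Sam 9. Ivy eliminated.
Round 2: Alice 15, Sam 16. Sam has a majority (≥16).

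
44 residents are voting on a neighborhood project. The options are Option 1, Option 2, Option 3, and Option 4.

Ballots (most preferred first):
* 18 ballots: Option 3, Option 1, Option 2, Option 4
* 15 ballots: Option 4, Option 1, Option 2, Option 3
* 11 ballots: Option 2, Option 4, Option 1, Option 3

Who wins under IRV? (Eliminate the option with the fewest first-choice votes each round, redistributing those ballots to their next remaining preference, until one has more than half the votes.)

Round 1: Option 1 0, Option 2 11, Option 3 18, Option 4 15. Option 1 eliminated.
Round 2: Option 2 11, Option 3 18, Option 4 15. Option 2 eliminated.
Round 3: Option 3 18, Option 4 26. Option 4 has a majority (≥23).

Option 4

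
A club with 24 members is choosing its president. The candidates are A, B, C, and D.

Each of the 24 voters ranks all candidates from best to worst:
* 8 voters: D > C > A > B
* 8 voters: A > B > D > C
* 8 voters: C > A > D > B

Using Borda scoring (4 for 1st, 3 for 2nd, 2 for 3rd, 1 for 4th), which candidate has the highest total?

A

A: 8×2 + 8×4 + 8×3 = 72
B: 8×1 + 8×3 + 8×1 = 40
C: 8×3 + 8×1 + 8×4 = 64
D: 8×4 + 8×2 + 8×2 = 64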